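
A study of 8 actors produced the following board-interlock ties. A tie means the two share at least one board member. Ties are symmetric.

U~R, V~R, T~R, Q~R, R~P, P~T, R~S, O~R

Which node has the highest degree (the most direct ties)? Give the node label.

Degrees — O:1, P:2, Q:1, R:7, S:1, T:2, U:1, V:1.
The maximum is 7, attained only by R.

R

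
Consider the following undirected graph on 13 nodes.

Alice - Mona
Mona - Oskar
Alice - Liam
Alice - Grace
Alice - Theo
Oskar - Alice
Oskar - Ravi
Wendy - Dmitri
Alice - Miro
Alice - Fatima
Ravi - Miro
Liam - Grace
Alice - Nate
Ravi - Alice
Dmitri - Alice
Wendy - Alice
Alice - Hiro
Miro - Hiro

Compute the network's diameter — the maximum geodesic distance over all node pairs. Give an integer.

Eccentricity of each node (its greatest distance to any other): Alice:1, Dmitri:2, Fatima:2, Grace:2, Hiro:2, Liam:2, Miro:2, Mona:2, Nate:2, Oskar:2, Ravi:2, Theo:2, Wendy:2.
The maximum eccentricity is 2, realized for instance by the pair Theo–Ravi via Theo – Alice – Ravi. So the diameter is 2.

2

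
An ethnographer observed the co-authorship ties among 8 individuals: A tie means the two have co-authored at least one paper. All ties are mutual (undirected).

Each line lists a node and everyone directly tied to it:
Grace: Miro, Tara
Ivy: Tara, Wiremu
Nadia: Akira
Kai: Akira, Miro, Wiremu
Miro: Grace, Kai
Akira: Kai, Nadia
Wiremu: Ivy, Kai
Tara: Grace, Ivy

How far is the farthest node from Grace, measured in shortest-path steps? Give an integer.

4

Distances from Grace: Akira:3, Ivy:2, Kai:2, Miro:1, Nadia:4, Tara:1, Wiremu:3.
The largest is 4 (to Nadia), so the eccentricity of Grace is 4.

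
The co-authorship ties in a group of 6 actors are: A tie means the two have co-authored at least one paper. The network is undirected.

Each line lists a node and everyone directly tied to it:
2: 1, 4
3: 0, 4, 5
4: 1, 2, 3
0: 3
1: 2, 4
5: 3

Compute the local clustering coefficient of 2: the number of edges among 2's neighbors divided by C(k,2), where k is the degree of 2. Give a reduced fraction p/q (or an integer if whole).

1

2's neighbors: 1 and 4 (k = 2).
Possible neighbor pairs: C(2,2) = 1. Edges among them: 1–4 → e = 1.
Clustering(2) = 1/1.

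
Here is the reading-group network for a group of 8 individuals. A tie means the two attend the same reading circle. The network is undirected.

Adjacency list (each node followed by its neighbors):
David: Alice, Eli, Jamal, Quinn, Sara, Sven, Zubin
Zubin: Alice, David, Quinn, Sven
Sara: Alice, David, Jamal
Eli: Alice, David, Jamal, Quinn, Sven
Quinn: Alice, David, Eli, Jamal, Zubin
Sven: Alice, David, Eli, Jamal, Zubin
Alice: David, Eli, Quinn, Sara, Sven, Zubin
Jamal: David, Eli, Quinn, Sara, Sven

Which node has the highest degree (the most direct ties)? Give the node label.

Degrees — Alice:6, David:7, Eli:5, Jamal:5, Quinn:5, Sara:3, Sven:5, Zubin:4.
The maximum is 7, attained only by David.

David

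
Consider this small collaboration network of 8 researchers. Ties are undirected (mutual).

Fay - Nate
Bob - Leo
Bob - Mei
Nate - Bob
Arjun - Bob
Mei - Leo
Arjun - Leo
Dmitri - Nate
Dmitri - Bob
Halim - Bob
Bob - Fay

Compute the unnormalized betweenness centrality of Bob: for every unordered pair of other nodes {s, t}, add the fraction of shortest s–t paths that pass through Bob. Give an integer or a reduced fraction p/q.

16

Pairs whose geodesics pass through Bob — Leo–Halim: 1; Leo–Dmitri: 1; Leo–Fay: 1; Leo–Nate: 1; Halim–Arjun: 1; Halim–Dmitri: 1; Halim–Fay: 1; Halim–Nate: 1; Halim–Mei: 1; Arjun–Dmitri: 1; Arjun–Fay: 1; Arjun–Nate: 1; Arjun–Mei: 1/2; Dmitri–Fay: 1/2 … (+3 more pairs).
All other pairs contribute 0.
Summing the contributions gives betweenness(Bob) = 16.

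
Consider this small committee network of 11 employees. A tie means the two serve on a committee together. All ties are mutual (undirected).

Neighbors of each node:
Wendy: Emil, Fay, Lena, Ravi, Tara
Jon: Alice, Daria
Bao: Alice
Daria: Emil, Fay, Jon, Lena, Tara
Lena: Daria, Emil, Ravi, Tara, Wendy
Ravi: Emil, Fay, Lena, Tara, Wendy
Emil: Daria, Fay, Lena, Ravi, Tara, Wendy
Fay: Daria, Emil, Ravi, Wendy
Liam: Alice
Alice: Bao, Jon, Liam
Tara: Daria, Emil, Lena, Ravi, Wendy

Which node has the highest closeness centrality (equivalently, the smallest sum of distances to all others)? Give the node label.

Farness (sum of distances to all others) for each node — Alice:25, Bao:34, Daria:17, Emil:19, Fay:21, Jon:20, Lena:20, Liam:34, Ravi:24, Tara:20, Wendy:24.
The smallest farness is 17, for Daria, so Daria has the highest closeness.

Daria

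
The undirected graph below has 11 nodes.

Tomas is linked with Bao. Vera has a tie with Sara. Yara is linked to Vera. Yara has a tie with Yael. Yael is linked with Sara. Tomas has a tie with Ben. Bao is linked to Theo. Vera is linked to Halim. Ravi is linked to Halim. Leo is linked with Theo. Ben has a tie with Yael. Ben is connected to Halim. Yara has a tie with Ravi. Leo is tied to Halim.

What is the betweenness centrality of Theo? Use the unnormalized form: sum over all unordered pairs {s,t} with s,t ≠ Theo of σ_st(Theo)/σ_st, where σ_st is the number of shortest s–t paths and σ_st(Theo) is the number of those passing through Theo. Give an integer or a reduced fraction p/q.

Pairs whose geodesics pass through Theo — Tomas–Leo: 1/2; Bao–Leo: 1; Bao–Halim: 1/2; Bao–Ravi: 1/2; Bao–Vera: 1/2.
All other pairs contribute 0.
Summing the contributions gives betweenness(Theo) = 3.

3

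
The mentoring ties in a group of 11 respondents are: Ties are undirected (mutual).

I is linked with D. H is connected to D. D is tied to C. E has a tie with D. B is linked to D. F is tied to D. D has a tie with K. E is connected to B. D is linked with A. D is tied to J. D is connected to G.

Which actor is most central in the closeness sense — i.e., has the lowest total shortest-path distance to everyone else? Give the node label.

Farness (sum of distances to all others) for each node — A:19, B:18, C:19, D:10, E:18, F:19, G:19, H:19, I:19, J:19, K:19.
The smallest farness is 10, for D, so D has the highest closeness.

D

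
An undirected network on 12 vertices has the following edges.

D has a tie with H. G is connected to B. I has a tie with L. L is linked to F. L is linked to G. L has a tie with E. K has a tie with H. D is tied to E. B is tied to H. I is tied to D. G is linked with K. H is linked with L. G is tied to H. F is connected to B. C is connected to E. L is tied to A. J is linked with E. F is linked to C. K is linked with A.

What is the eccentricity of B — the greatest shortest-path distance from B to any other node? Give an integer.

Distances from B: A:3, C:2, D:2, E:3, F:1, G:1, H:1, I:3, J:4, K:2, L:2.
The largest is 4 (to J), so the eccentricity of B is 4.

4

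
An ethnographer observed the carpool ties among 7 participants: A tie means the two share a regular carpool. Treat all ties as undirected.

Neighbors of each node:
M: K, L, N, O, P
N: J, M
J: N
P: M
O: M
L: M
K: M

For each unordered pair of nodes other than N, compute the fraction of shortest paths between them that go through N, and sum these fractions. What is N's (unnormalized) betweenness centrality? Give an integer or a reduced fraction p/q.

5

Pairs whose geodesics pass through N — L–J: 1; P–J: 1; K–J: 1; J–O: 1; J–M: 1.
All other pairs contribute 0.
Summing the contributions gives betweenness(N) = 5.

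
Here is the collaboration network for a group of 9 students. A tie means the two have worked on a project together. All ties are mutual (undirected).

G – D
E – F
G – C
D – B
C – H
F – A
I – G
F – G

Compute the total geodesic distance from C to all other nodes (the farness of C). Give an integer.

17

Distances from C: A:3, B:3, D:2, E:3, F:2, G:1, H:1, I:2.
Sum = 3 + 3 + 2 + 3 + 2 + 1 + 1 + 2 = 17.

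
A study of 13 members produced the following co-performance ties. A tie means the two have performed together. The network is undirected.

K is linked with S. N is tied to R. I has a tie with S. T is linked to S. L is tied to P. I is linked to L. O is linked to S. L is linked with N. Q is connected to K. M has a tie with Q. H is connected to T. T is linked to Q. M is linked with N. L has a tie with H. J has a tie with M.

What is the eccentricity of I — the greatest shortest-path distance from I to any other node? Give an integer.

Distances from I: H:2, J:4, K:2, L:1, M:3, N:2, O:2, P:2, Q:3, R:3, S:1, T:2.
The largest is 4 (to J), so the eccentricity of I is 4.

4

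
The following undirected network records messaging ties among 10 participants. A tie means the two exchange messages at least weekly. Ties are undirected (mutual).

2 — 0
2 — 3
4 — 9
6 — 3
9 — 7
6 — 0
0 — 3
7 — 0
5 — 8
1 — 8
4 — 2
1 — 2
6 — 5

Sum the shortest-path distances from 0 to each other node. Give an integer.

Distances from 0: 1:2, 2:1, 3:1, 4:2, 5:2, 6:1, 7:1, 8:3, 9:2.
Sum = 2 + 1 + 1 + 2 + 2 + 1 + 1 + 3 + 2 = 15.

15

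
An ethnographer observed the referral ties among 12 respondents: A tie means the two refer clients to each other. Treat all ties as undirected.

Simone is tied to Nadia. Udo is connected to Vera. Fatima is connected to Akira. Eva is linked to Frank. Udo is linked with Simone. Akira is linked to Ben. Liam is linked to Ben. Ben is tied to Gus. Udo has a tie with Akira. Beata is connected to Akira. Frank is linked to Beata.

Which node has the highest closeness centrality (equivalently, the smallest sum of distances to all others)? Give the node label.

Farness (sum of distances to all others) for each node — Akira:20, Beata:26, Ben:26, Eva:44, Fatima:30, Frank:34, Gus:36, Liam:36, Nadia:42, Simone:32, Udo:24, Vera:34.
The smallest farness is 20, for Akira, so Akira has the highest closeness.

Akira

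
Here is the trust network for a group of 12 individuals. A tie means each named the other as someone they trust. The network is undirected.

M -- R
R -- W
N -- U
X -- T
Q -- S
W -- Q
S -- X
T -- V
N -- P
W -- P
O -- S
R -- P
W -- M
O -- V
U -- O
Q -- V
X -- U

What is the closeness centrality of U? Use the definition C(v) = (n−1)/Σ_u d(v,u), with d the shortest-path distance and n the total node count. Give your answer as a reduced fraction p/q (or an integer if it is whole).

Distances from U: M:4, N:1, O:1, P:2, Q:3, R:3, S:2, T:2, V:2, W:3, X:1. Sum = 24.
n = 12, so closeness = 11/24.

11/24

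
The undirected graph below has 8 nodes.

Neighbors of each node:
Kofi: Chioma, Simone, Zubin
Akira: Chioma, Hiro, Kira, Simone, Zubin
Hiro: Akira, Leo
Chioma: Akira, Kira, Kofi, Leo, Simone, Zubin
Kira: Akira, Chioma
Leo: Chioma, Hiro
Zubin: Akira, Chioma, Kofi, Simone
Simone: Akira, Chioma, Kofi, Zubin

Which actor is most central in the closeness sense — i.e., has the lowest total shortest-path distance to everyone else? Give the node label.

Farness (sum of distances to all others) for each node — Akira:9, Chioma:8, Hiro:13, Kira:12, Kofi:12, Leo:12, Simone:10, Zubin:10.
The smallest farness is 8, for Chioma, so Chioma has the highest closeness.

Chioma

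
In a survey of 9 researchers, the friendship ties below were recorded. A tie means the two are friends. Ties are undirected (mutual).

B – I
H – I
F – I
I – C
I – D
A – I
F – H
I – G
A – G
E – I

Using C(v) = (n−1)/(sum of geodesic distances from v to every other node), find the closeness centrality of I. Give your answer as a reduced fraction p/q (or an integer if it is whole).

1

Distances from I: A:1, B:1, C:1, D:1, E:1, F:1, G:1, H:1. Sum = 8.
n = 9, so closeness = 8/8 = 1.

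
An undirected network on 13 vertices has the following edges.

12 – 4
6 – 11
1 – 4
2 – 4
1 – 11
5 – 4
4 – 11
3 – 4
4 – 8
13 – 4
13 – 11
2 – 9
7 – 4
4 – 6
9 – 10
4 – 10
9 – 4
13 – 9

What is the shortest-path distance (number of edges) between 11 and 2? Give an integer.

One shortest route is 11 – 4 – 2, which uses 2 edges, and 11 and 2 are not directly tied, so nothing shorter exists. So d(11,2) = 2.

2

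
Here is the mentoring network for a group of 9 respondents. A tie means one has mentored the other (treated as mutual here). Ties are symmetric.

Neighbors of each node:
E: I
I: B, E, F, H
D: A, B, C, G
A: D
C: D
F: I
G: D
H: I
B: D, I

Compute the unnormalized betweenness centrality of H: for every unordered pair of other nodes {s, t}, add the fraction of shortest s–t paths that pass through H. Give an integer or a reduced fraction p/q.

No shortest path between any pair of other nodes passes through H.
Summing the contributions gives betweenness(H) = 0.

0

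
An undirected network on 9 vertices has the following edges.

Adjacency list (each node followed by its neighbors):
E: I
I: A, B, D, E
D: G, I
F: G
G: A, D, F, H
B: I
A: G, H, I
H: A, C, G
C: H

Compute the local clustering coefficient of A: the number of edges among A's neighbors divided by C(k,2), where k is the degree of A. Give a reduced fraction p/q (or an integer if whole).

A's neighbors: G, H, and I (k = 3).
Possible neighbor pairs: C(3,2) = 3. Edges among them: G–H → e = 1.
Clustering(A) = 1/3.

1/3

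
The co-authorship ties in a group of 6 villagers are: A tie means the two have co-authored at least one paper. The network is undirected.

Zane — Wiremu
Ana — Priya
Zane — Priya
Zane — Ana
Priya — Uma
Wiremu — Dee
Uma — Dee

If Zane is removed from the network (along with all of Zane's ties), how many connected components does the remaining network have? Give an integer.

1

Zane's neighbors (Ana, Priya, and Wiremu) remain reachable from one another through other ties, so the rest of the network stays in one piece.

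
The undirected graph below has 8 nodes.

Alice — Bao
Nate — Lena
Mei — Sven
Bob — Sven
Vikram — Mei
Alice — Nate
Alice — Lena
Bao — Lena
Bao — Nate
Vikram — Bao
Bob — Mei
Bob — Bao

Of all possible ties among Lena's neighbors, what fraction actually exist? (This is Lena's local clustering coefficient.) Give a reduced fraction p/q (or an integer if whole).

Lena's neighbors: Alice, Bao, and Nate (k = 3).
Possible neighbor pairs: C(3,2) = 3. Edges among them: Alice–Bao, Alice–Nate, Bao–Nate → e = 3.
Clustering(Lena) = 3/3 = 1.

1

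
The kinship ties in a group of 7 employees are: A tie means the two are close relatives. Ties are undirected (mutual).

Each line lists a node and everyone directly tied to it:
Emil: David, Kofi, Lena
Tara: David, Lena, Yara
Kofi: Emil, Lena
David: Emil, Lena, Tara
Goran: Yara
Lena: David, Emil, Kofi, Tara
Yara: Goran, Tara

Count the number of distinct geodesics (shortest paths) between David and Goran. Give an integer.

The shortest distance is 3, and the only length-3 path is David–Tara–Yara–Goran. So there is exactly 1 shortest path.

1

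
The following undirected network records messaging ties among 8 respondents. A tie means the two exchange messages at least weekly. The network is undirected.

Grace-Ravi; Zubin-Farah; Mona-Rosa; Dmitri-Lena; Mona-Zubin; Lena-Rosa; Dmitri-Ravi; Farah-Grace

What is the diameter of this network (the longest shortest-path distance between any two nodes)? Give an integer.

Eccentricity of each node (its greatest distance to any other): Dmitri:4, Farah:4, Grace:4, Lena:4, Mona:4, Ravi:4, Rosa:4, Zubin:4.
The maximum eccentricity is 4, realized for instance by the pair Zubin–Dmitri via Zubin – Mona – Rosa – Lena – Dmitri. So the diameter is 4.

4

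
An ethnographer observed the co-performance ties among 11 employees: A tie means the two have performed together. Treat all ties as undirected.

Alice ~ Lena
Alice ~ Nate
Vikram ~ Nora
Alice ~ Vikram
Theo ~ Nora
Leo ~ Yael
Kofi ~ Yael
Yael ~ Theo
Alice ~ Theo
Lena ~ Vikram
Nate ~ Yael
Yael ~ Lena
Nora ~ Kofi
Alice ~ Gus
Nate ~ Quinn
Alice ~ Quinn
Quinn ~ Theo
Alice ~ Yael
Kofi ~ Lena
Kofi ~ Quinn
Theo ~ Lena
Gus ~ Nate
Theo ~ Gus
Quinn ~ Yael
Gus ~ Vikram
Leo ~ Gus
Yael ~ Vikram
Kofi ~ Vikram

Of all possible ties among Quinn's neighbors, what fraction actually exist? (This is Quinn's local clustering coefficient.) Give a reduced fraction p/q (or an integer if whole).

Quinn's neighbors: Alice, Kofi, Nate, Theo, and Yael (k = 5).
Possible neighbor pairs: C(5,2) = 10. Edges among them: Alice–Nate, Alice–Theo, Alice–Yael, Kofi–Yael, Nate–Yael, Theo–Yael → e = 6.
Clustering(Quinn) = 6/10 = 3/5.

3/5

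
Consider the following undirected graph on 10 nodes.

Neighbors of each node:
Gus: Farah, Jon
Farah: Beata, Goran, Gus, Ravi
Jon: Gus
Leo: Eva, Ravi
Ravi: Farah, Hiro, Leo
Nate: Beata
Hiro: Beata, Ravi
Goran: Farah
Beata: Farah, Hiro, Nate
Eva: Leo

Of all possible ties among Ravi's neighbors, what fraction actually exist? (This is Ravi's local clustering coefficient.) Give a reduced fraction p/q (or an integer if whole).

0

Ravi's neighbors: Farah, Hiro, and Leo (k = 3).
Possible neighbor pairs: C(3,2) = 3. Edges among them: none → e = 0.
Clustering(Ravi) = 0/3 = 0.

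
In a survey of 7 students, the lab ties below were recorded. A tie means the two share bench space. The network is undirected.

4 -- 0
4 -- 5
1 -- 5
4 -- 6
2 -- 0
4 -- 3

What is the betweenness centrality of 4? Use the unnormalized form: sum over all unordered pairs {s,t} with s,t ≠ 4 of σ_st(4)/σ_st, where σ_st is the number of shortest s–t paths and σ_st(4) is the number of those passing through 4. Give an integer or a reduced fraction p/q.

Pairs whose geodesics pass through 4 — 5–2: 1; 5–0: 1; 5–3: 1; 5–6: 1; 1–2: 1; 1–0: 1; 1–3: 1; 1–6: 1; 2–3: 1; 2–6: 1; 0–3: 1; 0–6: 1; 3–6: 1.
All other pairs contribute 0.
Summing the contributions gives betweenness(4) = 13.

13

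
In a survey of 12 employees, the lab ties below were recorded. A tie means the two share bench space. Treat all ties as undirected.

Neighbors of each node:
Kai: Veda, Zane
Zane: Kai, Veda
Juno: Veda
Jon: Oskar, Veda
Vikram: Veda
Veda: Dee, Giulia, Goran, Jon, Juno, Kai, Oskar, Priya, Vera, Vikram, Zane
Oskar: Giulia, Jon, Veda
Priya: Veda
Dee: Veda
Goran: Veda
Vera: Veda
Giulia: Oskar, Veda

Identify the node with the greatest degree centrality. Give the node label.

Veda

Degrees — Dee:1, Giulia:2, Goran:1, Jon:2, Juno:1, Kai:2, Oskar:3, Priya:1, Veda:11, Vera:1, Vikram:1, Zane:2.
The maximum is 11, attained only by Veda.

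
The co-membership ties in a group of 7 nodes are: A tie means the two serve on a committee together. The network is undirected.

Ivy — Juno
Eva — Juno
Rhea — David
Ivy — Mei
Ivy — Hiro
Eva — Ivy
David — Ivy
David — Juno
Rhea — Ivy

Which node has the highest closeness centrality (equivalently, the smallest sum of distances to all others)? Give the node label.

Farness (sum of distances to all others) for each node — David:9, Eva:10, Hiro:11, Ivy:6, Juno:9, Mei:11, Rhea:10.
The smallest farness is 6, for Ivy, so Ivy has the highest closeness.

Ivy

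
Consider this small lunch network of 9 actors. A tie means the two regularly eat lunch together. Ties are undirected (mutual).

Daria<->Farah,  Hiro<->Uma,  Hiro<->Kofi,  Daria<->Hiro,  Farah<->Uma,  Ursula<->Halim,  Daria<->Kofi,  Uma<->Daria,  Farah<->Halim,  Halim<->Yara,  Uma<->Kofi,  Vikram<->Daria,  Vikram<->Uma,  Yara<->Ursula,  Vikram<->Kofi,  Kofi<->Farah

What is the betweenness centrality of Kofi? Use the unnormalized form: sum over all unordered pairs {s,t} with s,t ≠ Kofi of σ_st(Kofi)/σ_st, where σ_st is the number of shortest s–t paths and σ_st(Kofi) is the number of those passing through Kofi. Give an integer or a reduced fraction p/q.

3

Pairs whose geodesics pass through Kofi — Hiro–Farah: 1/3; Hiro–Vikram: 1/3; Hiro–Ursula: 1/3; Hiro–Halim: 1/3; Hiro–Yara: 1/3; Farah–Vikram: 1/3; Vikram–Ursula: 1/3; Vikram–Halim: 1/3; Vikram–Yara: 1/3.
All other pairs contribute 0.
Summing the contributions gives betweenness(Kofi) = 3.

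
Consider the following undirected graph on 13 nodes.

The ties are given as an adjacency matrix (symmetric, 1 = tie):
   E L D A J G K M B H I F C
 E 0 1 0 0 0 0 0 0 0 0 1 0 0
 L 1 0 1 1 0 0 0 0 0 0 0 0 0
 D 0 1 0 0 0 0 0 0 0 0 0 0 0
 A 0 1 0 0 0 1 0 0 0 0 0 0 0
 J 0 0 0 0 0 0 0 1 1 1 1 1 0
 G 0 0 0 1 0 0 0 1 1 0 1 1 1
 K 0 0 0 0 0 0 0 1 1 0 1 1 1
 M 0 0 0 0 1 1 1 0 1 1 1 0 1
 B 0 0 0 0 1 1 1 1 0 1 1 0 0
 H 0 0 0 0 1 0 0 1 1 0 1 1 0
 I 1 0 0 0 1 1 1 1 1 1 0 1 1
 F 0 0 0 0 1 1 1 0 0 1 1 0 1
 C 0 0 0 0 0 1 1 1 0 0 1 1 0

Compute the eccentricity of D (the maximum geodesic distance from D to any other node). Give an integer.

Distances from D: A:2, B:4, C:4, E:2, F:4, G:3, H:4, I:3, J:4, K:4, L:1, M:4.
The largest is 4 (to J, K, M, B, H, F, and C), so the eccentricity of D is 4.

4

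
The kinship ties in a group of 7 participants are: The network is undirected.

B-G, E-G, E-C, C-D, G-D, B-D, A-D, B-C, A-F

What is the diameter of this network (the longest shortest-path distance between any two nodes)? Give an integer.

Eccentricity of each node (its greatest distance to any other): A:3, B:3, C:3, D:2, E:4, F:4, G:3.
The maximum eccentricity is 4, realized for instance by the pair E–F via E – C – D – A – F. So the diameter is 4.

4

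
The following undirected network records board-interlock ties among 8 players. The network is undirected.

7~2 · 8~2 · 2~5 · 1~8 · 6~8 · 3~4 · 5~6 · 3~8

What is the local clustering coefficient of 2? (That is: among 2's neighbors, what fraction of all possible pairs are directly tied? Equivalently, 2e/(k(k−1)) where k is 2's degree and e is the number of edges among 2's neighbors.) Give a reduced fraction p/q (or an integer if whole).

0

2's neighbors: 5, 7, and 8 (k = 3).
Possible neighbor pairs: C(3,2) = 3. Edges among them: none → e = 0.
Clustering(2) = 0/3 = 0.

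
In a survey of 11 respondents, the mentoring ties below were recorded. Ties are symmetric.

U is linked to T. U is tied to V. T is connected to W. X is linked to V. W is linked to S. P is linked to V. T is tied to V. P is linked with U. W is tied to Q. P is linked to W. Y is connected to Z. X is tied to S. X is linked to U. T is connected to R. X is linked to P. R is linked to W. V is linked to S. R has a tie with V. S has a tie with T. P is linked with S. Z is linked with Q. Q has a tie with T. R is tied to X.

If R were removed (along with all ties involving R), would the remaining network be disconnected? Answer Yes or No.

Even without R, every remaining node can still reach every other (the residual graph is connected), so R is not a cut vertex.

No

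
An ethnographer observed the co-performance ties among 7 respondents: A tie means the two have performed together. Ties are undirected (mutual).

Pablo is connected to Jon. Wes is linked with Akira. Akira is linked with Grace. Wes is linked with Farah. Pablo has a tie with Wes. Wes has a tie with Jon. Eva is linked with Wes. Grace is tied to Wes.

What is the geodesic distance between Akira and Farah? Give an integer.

One shortest route is Akira – Wes – Farah, which uses 2 edges, and Akira and Farah are not directly tied, so nothing shorter exists. So d(Akira,Farah) = 2.

2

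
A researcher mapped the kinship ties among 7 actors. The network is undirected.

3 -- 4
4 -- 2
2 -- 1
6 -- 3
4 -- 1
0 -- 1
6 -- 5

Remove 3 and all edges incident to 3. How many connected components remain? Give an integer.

2

Without 3, the remaining ties split the others into: {5, 6}; {0, 1, 2, 4}.
That's 2 separate components.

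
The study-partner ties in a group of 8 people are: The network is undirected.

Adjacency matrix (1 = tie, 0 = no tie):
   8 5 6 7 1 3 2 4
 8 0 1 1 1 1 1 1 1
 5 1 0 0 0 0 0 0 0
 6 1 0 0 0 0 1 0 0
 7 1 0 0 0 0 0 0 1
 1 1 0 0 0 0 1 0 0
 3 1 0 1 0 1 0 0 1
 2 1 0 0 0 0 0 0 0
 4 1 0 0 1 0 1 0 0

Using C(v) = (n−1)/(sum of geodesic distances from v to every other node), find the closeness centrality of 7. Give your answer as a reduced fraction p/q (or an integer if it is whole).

7/12

Distances from 7: 1:2, 2:2, 3:2, 4:1, 5:2, 6:2, 8:1. Sum = 12.
n = 8, so closeness = 7/12.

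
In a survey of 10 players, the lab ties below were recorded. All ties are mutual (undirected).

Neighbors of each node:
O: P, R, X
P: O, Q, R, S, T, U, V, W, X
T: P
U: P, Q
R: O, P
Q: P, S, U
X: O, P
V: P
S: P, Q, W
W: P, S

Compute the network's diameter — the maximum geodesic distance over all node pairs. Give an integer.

2

Eccentricity of each node (its greatest distance to any other): O:2, P:1, Q:2, R:2, S:2, T:2, U:2, V:2, W:2, X:2.
The maximum eccentricity is 2, realized for instance by the pair S–O via S – P – O. So the diameter is 2.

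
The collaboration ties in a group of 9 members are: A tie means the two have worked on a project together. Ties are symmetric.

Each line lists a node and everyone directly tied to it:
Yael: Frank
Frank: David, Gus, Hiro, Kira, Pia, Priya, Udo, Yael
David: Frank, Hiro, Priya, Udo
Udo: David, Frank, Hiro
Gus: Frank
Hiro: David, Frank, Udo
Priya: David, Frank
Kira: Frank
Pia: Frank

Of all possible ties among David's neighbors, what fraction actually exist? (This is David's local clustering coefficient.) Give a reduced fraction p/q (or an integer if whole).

David's neighbors: Frank, Hiro, Priya, and Udo (k = 4).
Possible neighbor pairs: C(4,2) = 6. Edges among them: Frank–Hiro, Frank–Priya, Frank–Udo, Hiro–Udo → e = 4.
Clustering(David) = 4/6 = 2/3.

2/3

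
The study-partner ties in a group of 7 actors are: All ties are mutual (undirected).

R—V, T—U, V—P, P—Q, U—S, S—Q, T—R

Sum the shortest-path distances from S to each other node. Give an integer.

Distances from S: P:2, Q:1, R:3, T:2, U:1, V:3.
Sum = 2 + 1 + 3 + 2 + 1 + 3 = 12.

12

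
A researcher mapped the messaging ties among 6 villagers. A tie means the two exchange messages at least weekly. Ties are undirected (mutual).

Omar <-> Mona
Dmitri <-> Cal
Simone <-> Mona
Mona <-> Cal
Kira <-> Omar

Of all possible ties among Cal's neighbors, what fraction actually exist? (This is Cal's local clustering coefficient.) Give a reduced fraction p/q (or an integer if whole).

Cal's neighbors: Dmitri and Mona (k = 2).
Possible neighbor pairs: C(2,2) = 1. Edges among them: none → e = 0.
Clustering(Cal) = 0/1.

0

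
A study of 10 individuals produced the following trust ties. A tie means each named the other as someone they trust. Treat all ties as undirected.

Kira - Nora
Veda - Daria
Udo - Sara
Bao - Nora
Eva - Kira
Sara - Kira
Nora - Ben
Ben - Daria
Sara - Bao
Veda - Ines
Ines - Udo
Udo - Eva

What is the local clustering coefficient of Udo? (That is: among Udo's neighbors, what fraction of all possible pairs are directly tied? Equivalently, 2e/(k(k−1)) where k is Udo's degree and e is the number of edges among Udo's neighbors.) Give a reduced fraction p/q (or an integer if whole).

0

Udo's neighbors: Eva, Ines, and Sara (k = 3).
Possible neighbor pairs: C(3,2) = 3. Edges among them: none → e = 0.
Clustering(Udo) = 0/3 = 0.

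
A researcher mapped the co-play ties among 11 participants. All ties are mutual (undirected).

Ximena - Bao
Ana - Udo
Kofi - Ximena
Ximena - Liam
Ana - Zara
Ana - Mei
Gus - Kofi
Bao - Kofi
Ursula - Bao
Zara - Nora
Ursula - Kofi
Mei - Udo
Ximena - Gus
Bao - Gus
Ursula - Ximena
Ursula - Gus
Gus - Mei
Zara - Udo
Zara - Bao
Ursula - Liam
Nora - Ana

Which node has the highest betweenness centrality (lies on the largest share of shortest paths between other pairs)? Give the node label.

Unnormalized betweenness of each node: Ana:5/2, Bao:27/2, Gus:9, Kofi:0, Liam:0, Mei:13/2, Nora:0, Udo:1/2, Ursula:4, Ximena:4, Zara:12.
Bao has the largest value, 27/2, making it the main broker — the node through which the most shortest paths run.

Bao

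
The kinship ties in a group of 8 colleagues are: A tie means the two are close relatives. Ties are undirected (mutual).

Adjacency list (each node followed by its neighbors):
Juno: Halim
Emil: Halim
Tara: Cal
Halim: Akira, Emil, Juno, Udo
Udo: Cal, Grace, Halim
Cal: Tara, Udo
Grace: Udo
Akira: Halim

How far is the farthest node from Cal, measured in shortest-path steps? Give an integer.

Distances from Cal: Akira:3, Emil:3, Grace:2, Halim:2, Juno:3, Tara:1, Udo:1.
The largest is 3 (to Emil, Akira, and Juno), so the eccentricity of Cal is 3.

3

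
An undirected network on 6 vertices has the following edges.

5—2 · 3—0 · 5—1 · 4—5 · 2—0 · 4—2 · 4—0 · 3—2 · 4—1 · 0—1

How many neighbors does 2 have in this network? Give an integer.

4

2 is directly tied to 0, 3, 4, and 5. That is 4 neighbors, so the degree of 2 is 4.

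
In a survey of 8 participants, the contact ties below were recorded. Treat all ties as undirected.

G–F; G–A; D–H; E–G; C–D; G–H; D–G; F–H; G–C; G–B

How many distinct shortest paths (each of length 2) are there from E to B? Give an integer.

The shortest distance is 2, and the only length-2 path is E–G–B. So there is exactly 1 shortest path.

1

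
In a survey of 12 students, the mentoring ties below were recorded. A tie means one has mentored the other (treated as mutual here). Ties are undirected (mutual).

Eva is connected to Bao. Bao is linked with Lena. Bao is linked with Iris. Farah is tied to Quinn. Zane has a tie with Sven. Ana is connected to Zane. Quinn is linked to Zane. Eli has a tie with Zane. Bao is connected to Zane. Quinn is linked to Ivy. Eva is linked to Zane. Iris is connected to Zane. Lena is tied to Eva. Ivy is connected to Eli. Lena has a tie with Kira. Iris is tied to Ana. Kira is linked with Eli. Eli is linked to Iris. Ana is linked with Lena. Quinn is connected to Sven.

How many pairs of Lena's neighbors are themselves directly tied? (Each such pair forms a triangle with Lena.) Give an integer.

Lena's neighbors: Ana, Bao, Eva, and Kira.
Neighbor pairs that are themselves tied: Lena–Bao–Eva. Each forms one triangle with Lena, for 1 in total.

1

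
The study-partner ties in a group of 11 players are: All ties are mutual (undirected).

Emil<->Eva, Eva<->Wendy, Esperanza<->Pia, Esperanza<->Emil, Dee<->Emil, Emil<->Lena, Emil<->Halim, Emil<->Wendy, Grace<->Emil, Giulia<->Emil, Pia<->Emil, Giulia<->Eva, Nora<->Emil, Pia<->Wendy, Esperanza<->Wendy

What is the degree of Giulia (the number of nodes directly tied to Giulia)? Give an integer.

2

Giulia is directly tied to Emil and Eva. That is 2 neighbors, so the degree of Giulia is 2.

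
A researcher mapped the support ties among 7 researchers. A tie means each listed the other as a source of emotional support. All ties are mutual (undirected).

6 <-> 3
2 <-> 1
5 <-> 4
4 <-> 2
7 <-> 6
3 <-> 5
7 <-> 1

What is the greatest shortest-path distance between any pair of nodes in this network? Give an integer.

3

Eccentricity of each node (its greatest distance to any other): 1:3, 2:3, 3:3, 4:3, 5:3, 6:3, 7:3.
The maximum eccentricity is 3, realized for instance by the pair 3–2 via 3 – 5 – 4 – 2. So the diameter is 3.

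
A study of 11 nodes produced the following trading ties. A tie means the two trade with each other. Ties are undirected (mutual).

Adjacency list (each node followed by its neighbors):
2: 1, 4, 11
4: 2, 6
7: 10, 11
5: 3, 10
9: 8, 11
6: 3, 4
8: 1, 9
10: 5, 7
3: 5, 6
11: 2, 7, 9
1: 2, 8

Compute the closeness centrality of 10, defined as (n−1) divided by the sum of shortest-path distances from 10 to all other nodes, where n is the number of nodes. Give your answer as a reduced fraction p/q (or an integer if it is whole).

Distances from 10: 1:4, 2:3, 3:2, 4:4, 5:1, 6:3, 7:1, 8:4, 9:3, 11:2. Sum = 27.
n = 11, so closeness = 10/27.

10/27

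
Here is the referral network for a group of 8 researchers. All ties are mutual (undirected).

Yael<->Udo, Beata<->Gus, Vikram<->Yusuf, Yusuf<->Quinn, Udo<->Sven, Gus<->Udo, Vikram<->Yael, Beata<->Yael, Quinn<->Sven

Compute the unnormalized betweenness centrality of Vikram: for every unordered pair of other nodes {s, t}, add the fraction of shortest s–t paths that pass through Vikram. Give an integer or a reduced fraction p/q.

4

Pairs whose geodesics pass through Vikram — Yael–Quinn: 1/2; Yael–Yusuf: 1; Beata–Quinn: 1/3; Beata–Yusuf: 1; Gus–Yusuf: 2/3; Udo–Yusuf: 1/2.
All other pairs contribute 0.
Summing the contributions gives betweenness(Vikram) = 4.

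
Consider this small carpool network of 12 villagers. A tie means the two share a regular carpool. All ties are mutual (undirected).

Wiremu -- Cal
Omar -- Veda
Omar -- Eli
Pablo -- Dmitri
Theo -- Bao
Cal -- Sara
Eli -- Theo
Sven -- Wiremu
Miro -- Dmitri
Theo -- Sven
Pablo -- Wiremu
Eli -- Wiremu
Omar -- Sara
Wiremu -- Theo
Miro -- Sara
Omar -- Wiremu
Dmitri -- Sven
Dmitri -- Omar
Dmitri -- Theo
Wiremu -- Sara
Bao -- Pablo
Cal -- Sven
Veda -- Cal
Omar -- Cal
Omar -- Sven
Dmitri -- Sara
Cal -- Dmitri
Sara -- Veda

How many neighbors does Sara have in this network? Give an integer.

Sara is directly tied to Cal, Dmitri, Miro, Omar, Veda, and Wiremu. That is 6 neighbors, so the degree of Sara is 6.

6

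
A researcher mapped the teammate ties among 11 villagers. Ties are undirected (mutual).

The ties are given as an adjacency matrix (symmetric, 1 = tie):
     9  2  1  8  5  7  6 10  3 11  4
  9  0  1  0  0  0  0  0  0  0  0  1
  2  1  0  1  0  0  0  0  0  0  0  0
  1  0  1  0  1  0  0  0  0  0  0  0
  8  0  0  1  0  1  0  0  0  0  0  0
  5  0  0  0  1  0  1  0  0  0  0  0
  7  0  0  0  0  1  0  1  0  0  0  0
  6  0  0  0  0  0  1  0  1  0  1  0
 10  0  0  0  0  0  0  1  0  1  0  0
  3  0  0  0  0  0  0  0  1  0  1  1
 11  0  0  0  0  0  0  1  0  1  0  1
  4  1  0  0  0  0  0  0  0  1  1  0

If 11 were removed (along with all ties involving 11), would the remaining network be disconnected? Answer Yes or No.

No

Even without 11, every remaining node can still reach every other (the residual graph is connected), so 11 is not a cut vertex.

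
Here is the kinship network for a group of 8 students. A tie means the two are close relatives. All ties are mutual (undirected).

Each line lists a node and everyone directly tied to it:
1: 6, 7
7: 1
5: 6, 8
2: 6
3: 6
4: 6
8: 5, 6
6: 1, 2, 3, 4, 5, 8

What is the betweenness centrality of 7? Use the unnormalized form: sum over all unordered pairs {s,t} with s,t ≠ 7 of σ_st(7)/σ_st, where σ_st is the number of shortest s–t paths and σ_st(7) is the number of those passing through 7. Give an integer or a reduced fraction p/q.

No shortest path between any pair of other nodes passes through 7.
Summing the contributions gives betweenness(7) = 0.

0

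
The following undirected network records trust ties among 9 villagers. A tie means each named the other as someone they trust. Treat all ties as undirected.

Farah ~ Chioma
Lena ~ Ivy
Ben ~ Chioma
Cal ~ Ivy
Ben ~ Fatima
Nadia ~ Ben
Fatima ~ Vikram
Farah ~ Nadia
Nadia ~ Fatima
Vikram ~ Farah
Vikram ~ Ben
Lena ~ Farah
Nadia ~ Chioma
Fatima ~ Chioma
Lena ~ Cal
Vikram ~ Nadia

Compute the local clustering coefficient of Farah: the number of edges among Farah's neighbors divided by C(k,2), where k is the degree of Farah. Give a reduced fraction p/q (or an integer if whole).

1/3

Farah's neighbors: Chioma, Lena, Nadia, and Vikram (k = 4).
Possible neighbor pairs: C(4,2) = 6. Edges among them: Chioma–Nadia, Nadia–Vikram → e = 2.
Clustering(Farah) = 2/6 = 1/3.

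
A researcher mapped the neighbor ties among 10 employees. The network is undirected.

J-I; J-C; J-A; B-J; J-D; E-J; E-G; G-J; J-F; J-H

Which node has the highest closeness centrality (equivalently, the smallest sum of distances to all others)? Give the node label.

Farness (sum of distances to all others) for each node — A:17, B:17, C:17, D:17, E:16, F:17, G:16, H:17, I:17, J:9.
The smallest farness is 9, for J, so J has the highest closeness.

J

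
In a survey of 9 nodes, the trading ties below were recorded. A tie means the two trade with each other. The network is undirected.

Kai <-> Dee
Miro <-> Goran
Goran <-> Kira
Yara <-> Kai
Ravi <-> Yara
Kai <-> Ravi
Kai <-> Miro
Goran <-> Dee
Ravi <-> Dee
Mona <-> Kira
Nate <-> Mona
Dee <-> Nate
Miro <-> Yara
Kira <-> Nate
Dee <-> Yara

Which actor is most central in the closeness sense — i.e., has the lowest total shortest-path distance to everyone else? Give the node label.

Farness (sum of distances to all others) for each node — Dee:11, Goran:13, Kai:14, Kira:16, Miro:15, Mona:18, Nate:14, Ravi:15, Yara:14.
The smallest farness is 11, for Dee, so Dee has the highest closeness.

Dee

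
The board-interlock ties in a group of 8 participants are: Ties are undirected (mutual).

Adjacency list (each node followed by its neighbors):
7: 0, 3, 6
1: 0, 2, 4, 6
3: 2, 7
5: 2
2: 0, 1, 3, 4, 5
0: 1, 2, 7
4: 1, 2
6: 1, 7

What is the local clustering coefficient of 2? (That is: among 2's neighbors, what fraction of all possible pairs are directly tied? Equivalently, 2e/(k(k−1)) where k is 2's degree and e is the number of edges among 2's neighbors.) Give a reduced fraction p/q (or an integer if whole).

1/5

2's neighbors: 0, 1, 3, 4, and 5 (k = 5).
Possible neighbor pairs: C(5,2) = 10. Edges among them: 0–1, 1–4 → e = 2.
Clustering(2) = 2/10 = 1/5.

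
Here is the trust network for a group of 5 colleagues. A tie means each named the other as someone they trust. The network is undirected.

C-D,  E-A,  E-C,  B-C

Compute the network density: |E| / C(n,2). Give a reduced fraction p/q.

There are 4 edges and 5 nodes, so the maximum possible is C(5,2) = 10.
Density = 4/10 = 2/5.

2/5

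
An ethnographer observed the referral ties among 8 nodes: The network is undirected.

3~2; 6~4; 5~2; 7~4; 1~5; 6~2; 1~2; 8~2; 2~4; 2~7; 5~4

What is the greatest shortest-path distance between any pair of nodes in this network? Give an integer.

Eccentricity of each node (its greatest distance to any other): 1:2, 2:1, 3:2, 4:2, 5:2, 6:2, 7:2, 8:2.
The maximum eccentricity is 2, realized for instance by the pair 4–8 via 4 – 2 – 8. So the diameter is 2.

2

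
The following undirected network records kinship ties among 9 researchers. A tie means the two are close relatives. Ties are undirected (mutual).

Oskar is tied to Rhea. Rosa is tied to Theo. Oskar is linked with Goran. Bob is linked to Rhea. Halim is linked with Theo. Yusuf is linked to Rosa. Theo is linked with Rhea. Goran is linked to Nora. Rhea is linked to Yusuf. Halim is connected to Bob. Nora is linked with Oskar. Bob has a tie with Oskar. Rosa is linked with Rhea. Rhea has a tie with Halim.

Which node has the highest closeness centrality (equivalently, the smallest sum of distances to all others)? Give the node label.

Farness (sum of distances to all others) for each node — Bob:13, Goran:18, Halim:15, Nora:18, Oskar:12, Rhea:10, Rosa:15, Theo:15, Yusuf:16.
The smallest farness is 10, for Rhea, so Rhea has the highest closeness.

Rhea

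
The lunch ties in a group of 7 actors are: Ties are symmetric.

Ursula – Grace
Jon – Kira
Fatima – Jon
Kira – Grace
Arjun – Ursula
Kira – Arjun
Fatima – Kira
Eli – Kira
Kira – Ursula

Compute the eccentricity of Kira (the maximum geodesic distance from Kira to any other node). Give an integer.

Distances from Kira: Arjun:1, Eli:1, Fatima:1, Grace:1, Jon:1, Ursula:1.
The largest is 1 (to Arjun, Jon, Eli, Grace, Ursula, and Fatima), so the eccentricity of Kira is 1.

1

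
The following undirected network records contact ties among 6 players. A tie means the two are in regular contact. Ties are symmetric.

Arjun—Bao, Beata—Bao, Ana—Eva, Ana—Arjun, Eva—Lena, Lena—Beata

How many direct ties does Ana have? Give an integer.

2

Ana is directly tied to Arjun and Eva. That is 2 neighbors, so the degree of Ana is 2.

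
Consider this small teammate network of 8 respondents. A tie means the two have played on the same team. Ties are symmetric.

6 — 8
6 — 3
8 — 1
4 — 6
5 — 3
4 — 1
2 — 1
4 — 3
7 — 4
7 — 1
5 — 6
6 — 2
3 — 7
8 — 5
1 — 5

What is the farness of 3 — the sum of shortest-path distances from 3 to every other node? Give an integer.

10

Distances from 3: 1:2, 2:2, 4:1, 5:1, 6:1, 7:1, 8:2.
Sum = 2 + 2 + 1 + 1 + 1 + 1 + 2 = 10.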